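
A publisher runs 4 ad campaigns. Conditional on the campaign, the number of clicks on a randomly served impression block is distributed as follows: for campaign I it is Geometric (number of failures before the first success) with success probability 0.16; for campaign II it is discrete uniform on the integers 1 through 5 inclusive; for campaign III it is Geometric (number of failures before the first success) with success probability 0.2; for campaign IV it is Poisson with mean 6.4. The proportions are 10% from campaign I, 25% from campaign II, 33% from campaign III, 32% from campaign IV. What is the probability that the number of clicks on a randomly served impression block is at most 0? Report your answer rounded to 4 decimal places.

0.0825

Conditional on each campaign, P(X ≤ 0): I: 0.16; II: 0; III: 0.2; IV: 0.00166156.
By total probability, P(X ≤ 0) = 0.1·0.16 + 0.25·0 + 0.33·0.2 + 0.32·0.00166156 = 0.0825317.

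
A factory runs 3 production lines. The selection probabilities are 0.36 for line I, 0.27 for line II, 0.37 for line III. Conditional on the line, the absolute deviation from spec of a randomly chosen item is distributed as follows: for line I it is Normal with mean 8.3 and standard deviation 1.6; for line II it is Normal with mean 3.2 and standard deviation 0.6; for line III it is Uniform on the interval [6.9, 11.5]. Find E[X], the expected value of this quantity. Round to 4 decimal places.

Component means — I: 8.3; II: 3.2; III: 9.2.
E[X] = 0.36·8.3 + 0.27·3.2 + 0.37·9.2 = 7.256.

7.2560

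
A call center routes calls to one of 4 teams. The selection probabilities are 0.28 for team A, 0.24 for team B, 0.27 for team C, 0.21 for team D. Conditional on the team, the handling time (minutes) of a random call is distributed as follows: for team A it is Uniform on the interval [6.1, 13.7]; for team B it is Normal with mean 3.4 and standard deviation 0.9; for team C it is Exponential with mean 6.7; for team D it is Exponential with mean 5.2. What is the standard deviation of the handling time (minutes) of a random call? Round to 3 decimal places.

5.025

Per component, A: μ=9.9, E[X²]=102.823; B: μ=3.4, E[X²]=12.37; C: μ=6.7, E[X²]=89.78; D: μ=5.2, E[X²]=54.08.
E[X] = 0.28·9.9 + 0.24·3.4 + 0.27·6.7 + 0.21·5.2 = 6.489.
E[X²] = 0.28·102.823 + 0.24·12.37 + 0.27·89.78 + 0.21·54.08 = 67.3567.
Var(X) = E[X²] − (E[X])² = 67.3567 − 42.1071 = 25.2496.
SD(X) = √25.2496 = 5.0249.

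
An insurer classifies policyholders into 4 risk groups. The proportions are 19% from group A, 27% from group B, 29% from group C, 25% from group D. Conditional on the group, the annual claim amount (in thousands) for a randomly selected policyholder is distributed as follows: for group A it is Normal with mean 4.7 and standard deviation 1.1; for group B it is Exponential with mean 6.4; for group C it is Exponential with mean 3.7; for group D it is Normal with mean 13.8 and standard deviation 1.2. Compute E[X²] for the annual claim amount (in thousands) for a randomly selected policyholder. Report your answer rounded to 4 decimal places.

82.4556

For each component E[X²] = Var + (mean)², giving A: 23.3; B: 81.92; C: 27.38; D: 191.88.
Overall E[X²] = 0.19·23.3 + 0.27·81.92 + 0.29·27.38 + 0.25·191.88 = 82.4556.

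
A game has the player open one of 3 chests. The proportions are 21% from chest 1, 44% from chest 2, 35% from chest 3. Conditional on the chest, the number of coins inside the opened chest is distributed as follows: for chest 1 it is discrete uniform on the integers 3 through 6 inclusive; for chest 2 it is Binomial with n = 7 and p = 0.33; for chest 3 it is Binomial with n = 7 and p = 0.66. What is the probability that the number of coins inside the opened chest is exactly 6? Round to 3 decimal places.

Conditional on each chest, P(X = 6): 1: 0.25; 2: 0.00605698; 3: 0.196716.
By total probability, P(X = 6) = 0.21·0.25 + 0.44·0.00605698 + 0.35·0.196716 = 0.124016.

0.124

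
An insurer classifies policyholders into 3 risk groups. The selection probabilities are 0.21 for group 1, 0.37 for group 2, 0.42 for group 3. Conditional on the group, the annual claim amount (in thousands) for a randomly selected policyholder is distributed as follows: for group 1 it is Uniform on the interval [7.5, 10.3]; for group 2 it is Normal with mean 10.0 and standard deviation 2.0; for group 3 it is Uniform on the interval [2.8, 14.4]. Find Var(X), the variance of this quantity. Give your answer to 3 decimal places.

6.733

Per component, 1: μ=8.9, E[X²]=79.8633; 2: μ=10, E[X²]=104; 3: μ=8.6, E[X²]=85.1733.
E[X] = 0.21·8.9 + 0.37·10 + 0.42·8.6 = 9.181.
E[X²] = 0.21·79.8633 + 0.37·104 + 0.42·85.1733 = 91.0241.
Var(X) = E[X²] − (E[X])² = 91.0241 − 84.2908 = 6.73334.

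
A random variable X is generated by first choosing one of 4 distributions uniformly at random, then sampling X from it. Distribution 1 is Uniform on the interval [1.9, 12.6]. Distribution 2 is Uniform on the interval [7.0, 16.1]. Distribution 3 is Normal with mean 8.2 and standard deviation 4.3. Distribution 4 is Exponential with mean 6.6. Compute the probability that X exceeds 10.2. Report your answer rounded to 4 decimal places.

Conditional on each component, P(X > 10.2): 1: 0.224299; 2: 0.648352; 3: 0.320924; 4: 0.213215.
By total probability, P(X > 10.2) = 0.25·0.224299 + 0.25·0.648352 + 0.25·0.320924 + 0.25·0.213215 = 0.351697.

0.3517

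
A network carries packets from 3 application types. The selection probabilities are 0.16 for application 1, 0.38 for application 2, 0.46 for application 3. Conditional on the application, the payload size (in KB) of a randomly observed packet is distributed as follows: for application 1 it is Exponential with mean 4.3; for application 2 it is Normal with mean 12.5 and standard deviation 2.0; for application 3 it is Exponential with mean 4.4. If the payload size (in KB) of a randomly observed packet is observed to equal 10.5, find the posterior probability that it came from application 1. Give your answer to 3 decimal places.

Likelihoods f(10.5 | ·): 1: 0.0202323; 2: 0.120985; 3: 0.0209008.
Posterior ∝ prior × likelihood. Numerator for 1: 0.16·0.0202323 = 0.00323717.
Normalizing constant: 0.16·0.0202323 + 0.38·0.120985 + 0.46·0.0209008 = 0.058826.
P(1 | observation) = 0.00323717 / 0.058826 = 0.0550295.

0.055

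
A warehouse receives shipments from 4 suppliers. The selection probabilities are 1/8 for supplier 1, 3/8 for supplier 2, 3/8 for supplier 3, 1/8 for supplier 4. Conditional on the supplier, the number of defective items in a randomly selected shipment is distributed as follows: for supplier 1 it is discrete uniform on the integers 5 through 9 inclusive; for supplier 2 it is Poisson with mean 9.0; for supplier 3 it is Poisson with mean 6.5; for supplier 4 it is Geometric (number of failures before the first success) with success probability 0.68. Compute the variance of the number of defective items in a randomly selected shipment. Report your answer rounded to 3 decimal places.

Per component, 1: μ=7, E[X²]=51; 2: μ=9, E[X²]=90; 3: μ=6.5, E[X²]=48.75; 4: μ=0.470588, E[X²]=0.913495.
E[X] = 0.125·7 + 0.375·9 + 0.375·6.5 + 0.125·0.470588 = 6.74632.
E[X²] = 0.125·51 + 0.375·90 + 0.375·48.75 + 0.125·0.913495 = 58.5204.
Var(X) = E[X²] − (E[X])² = 58.5204 − 45.5129 = 13.0076.

13.008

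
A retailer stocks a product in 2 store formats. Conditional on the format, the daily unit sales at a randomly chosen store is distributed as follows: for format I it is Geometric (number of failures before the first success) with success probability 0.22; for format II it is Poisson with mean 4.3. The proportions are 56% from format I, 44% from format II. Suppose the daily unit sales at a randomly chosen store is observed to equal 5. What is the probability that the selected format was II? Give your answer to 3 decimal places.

Likelihoods P(X=5 | ·): I: 0.0635178; II: 0.166224.
Posterior ∝ prior × likelihood. Numerator for II: 0.44·0.166224 = 0.0731387.
Normalizing constant: 0.56·0.0635178 + 0.44·0.166224 = 0.108709.
P(II | observation) = 0.0731387 / 0.108709 = 0.672795.

0.673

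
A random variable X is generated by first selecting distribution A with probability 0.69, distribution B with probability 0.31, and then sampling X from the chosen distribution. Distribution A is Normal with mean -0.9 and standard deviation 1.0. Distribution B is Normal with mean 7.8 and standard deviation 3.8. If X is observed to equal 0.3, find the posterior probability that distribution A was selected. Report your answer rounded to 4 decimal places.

Likelihoods f(0.3 | ·): A: 0.194186; B: 0.0149708.
Posterior ∝ prior × likelihood. Numerator for A: 0.69·0.194186 = 0.133988.
Normalizing constant: 0.69·0.194186 + 0.31·0.0149708 = 0.138629.
P(A | observation) = 0.133988 / 0.138629 = 0.966523.

0.9665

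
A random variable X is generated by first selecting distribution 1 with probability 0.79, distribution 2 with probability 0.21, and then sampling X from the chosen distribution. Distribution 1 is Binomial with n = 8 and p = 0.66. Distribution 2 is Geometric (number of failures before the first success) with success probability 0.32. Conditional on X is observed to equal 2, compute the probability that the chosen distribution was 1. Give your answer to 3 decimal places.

0.324

Likelihoods P(X=2 | ·): 1: 0.0188417; 2: 0.147968.
Posterior ∝ prior × likelihood. Numerator for 1: 0.79·0.0188417 = 0.0148849.
Normalizing constant: 0.79·0.0188417 + 0.21·0.147968 = 0.0459582.
P(1 | observation) = 0.0148849 / 0.0459582 = 0.32388.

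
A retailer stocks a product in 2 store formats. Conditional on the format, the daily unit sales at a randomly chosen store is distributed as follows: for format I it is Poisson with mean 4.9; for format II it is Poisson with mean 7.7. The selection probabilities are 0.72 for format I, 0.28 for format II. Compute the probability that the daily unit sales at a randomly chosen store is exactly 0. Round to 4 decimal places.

Conditional on each format, P(X = 0): I: 0.00744658; II: 0.000452827.
By total probability, P(X = 0) = 0.72·0.00744658 + 0.28·0.000452827 = 0.00548833.

0.0055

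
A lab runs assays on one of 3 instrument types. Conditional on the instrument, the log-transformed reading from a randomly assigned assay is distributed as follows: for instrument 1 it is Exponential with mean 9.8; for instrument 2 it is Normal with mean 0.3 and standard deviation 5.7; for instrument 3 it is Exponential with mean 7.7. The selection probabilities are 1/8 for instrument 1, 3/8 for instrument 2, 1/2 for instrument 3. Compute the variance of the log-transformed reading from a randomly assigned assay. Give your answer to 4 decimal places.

Per component, 1: μ=9.8, E[X²]=192.08; 2: μ=0.3, E[X²]=32.58; 3: μ=7.7, E[X²]=118.58.
E[X] = 0.125·9.8 + 0.375·0.3 + 0.5·7.7 = 5.1875.
E[X²] = 0.125·192.08 + 0.375·32.58 + 0.5·118.58 = 95.5175.
Var(X) = E[X²] − (E[X])² = 95.5175 − 26.9102 = 68.6073.

68.6073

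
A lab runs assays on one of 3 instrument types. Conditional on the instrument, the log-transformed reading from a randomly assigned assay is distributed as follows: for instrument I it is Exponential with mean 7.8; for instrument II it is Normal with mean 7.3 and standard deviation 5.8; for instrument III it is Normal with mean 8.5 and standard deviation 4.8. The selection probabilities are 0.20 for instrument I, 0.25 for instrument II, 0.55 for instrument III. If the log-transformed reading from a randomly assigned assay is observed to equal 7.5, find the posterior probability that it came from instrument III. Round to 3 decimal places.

Likelihoods f(7.5 | ·): I: 0.0490134; II: 0.0687423; III: 0.0813287.
Posterior ∝ prior × likelihood. Numerator for III: 0.55·0.0813287 = 0.0447308.
Normalizing constant: 0.2·0.0490134 + 0.25·0.0687423 + 0.55·0.0813287 = 0.071719.
P(III | observation) = 0.0447308 / 0.071719 = 0.623695.

0.624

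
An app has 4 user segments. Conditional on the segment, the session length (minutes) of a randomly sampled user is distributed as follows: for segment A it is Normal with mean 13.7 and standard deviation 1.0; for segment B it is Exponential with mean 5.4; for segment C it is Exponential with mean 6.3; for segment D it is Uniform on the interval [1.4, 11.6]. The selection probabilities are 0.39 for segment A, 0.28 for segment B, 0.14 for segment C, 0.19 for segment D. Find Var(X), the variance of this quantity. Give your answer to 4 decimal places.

30.2099

Per component, A: μ=13.7, E[X²]=188.69; B: μ=5.4, E[X²]=58.32; C: μ=6.3, E[X²]=79.38; D: μ=6.5, E[X²]=50.92.
E[X] = 0.39·13.7 + 0.28·5.4 + 0.14·6.3 + 0.19·6.5 = 8.972.
E[X²] = 0.39·188.69 + 0.28·58.32 + 0.14·79.38 + 0.19·50.92 = 110.707.
Var(X) = E[X²] − (E[X])² = 110.707 − 80.4968 = 30.2099.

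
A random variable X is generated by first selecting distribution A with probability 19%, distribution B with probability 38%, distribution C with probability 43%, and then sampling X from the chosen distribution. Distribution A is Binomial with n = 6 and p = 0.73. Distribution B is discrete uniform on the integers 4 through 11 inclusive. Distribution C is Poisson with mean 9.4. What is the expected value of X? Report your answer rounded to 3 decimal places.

Component means — A: 4.38; B: 7.5; C: 9.4.
E[X] = 0.19·4.38 + 0.38·7.5 + 0.43·9.4 = 7.7242.

7.724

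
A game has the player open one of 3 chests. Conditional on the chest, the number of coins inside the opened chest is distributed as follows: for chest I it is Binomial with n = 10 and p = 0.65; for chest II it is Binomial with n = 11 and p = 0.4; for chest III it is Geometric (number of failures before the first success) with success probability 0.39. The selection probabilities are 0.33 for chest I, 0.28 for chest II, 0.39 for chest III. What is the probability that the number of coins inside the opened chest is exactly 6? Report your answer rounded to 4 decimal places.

0.1275

Conditional on each chest, P(X = 6): I: 0.237668; II: 0.147149; III: 0.0200929.
By total probability, P(X = 6) = 0.33·0.237668 + 0.28·0.147149 + 0.39·0.0200929 = 0.127469.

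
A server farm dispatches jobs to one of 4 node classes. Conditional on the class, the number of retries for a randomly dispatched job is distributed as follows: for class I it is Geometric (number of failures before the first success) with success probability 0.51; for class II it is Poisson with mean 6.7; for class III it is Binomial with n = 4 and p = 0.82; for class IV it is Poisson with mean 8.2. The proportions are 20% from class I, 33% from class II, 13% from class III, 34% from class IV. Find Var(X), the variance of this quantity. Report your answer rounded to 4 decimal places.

13.1541

Per component, I: μ=0.960784, E[X²]=2.807; II: μ=6.7, E[X²]=51.59; III: μ=3.28, E[X²]=11.3488; IV: μ=8.2, E[X²]=75.44.
E[X] = 0.2·0.960784 + 0.33·6.7 + 0.13·3.28 + 0.34·8.2 = 5.61756.
E[X²] = 0.2·2.807 + 0.33·51.59 + 0.13·11.3488 + 0.34·75.44 = 44.711.
Var(X) = E[X²] − (E[X])² = 44.711 − 31.5569 = 13.1541.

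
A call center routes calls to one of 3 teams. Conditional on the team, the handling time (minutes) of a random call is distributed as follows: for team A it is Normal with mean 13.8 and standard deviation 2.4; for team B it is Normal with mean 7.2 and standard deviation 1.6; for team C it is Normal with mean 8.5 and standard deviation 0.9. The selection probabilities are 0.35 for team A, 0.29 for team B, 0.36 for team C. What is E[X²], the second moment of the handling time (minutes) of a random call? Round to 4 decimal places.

For each component E[X²] = Var + (mean)², giving A: 196.2; B: 54.4; C: 73.06.
Overall E[X²] = 0.35·196.2 + 0.29·54.4 + 0.36·73.06 = 110.748.

110.7476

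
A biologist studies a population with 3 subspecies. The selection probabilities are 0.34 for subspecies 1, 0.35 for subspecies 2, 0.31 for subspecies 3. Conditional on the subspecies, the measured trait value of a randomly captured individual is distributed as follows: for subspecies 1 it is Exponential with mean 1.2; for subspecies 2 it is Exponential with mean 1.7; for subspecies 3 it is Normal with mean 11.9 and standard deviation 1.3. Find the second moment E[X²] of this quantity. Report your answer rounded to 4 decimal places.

For each component E[X²] = Var + (mean)², giving 1: 2.88; 2: 5.78; 3: 143.3.
Overall E[X²] = 0.34·2.88 + 0.35·5.78 + 0.31·143.3 = 47.4252.

47.4252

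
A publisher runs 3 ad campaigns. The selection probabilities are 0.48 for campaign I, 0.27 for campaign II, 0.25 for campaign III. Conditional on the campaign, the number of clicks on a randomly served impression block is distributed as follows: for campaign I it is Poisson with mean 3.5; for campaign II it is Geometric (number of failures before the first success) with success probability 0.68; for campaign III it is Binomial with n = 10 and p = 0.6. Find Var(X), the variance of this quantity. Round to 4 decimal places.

Per component, I: μ=3.5, E[X²]=15.75; II: μ=0.470588, E[X²]=0.913495; III: μ=6, E[X²]=38.4.
E[X] = 0.48·3.5 + 0.27·0.470588 + 0.25·6 = 3.30706.
E[X²] = 0.48·15.75 + 0.27·0.913495 + 0.25·38.4 = 17.4066.
Var(X) = E[X²] − (E[X])² = 17.4066 − 10.9366 = 6.47001.

6.4700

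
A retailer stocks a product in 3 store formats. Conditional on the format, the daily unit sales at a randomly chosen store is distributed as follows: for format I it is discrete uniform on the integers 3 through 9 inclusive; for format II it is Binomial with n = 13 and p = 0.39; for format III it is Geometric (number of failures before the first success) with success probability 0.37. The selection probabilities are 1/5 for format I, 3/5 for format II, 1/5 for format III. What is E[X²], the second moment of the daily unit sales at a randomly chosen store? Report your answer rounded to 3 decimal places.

26.779

For each component E[X²] = Var + (mean)², giving I: 40; II: 28.7976; III: 7.5011.
Overall E[X²] = 0.2·40 + 0.6·28.7976 + 0.2·7.5011 = 26.7788.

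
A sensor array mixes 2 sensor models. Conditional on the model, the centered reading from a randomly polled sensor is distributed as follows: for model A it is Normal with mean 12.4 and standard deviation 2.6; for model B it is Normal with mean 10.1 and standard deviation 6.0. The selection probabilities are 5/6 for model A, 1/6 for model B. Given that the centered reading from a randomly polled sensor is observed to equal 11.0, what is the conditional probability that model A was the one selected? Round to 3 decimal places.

Likelihoods f(11.0 | ·): A: 0.132732; B: 0.0657466.
Posterior ∝ prior × likelihood. Numerator for A: 0.833333·0.132732 = 0.11061.
Normalizing constant: 0.833333·0.132732 + 0.166667·0.0657466 = 0.121568.
P(A | observation) = 0.11061 / 0.121568 = 0.909863.

0.910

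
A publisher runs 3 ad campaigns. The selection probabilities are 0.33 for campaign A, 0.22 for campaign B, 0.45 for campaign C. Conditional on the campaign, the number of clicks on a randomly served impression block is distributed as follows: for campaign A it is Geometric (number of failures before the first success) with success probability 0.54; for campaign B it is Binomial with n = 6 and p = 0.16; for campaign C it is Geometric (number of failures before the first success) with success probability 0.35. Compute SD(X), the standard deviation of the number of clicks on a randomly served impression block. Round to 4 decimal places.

1.8211

Per component, A: μ=0.851852, E[X²]=2.30316; B: μ=0.96, E[X²]=1.728; C: μ=1.85714, E[X²]=8.7551.
E[X] = 0.33·0.851852 + 0.22·0.96 + 0.45·1.85714 = 1.32803.
E[X²] = 0.33·2.30316 + 0.22·1.728 + 0.45·8.7551 = 5.08.
Var(X) = E[X²] − (E[X])² = 5.08 − 1.76365 = 3.31635.
SD(X) = √3.31635 = 1.82108.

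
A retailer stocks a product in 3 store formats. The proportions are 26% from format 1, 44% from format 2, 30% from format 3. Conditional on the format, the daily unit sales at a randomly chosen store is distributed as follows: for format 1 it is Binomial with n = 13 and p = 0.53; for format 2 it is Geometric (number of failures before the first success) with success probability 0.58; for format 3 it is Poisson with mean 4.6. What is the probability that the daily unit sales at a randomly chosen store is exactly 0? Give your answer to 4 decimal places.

0.2582

Conditional on each format, P(X = 0): 1: 5.461e-05; 2: 0.58; 3: 0.0100518.
By total probability, P(X = 0) = 0.26·5.461e-05 + 0.44·0.58 + 0.3·0.0100518 = 0.25823.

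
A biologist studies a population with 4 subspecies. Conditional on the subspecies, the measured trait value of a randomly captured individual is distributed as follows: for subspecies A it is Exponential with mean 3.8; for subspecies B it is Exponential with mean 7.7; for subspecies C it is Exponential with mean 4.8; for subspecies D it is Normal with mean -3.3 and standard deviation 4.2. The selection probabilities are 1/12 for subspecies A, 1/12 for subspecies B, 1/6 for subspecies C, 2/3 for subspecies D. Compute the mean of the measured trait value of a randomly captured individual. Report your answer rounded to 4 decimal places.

-0.4417

Component means — A: 3.8; B: 7.7; C: 4.8; D: -3.3.
E[X] = 0.0833333·3.8 + 0.0833333·7.7 + 0.166667·4.8 + 0.666667·-3.3 = -0.441667.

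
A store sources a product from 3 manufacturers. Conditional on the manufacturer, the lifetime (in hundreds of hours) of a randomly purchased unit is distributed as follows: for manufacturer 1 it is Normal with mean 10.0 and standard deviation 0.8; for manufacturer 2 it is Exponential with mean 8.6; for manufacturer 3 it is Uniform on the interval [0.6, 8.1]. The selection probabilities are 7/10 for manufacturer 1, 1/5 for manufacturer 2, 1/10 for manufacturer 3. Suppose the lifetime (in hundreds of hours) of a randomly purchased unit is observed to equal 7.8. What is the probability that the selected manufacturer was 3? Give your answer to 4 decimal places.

Likelihoods f(7.8 | ·): 1: 0.011367; 2: 0.0469469; 3: 0.133333.
Posterior ∝ prior × likelihood. Numerator for 3: 0.1·0.133333 = 0.0133333.
Normalizing constant: 0.7·0.011367 + 0.2·0.0469469 + 0.1·0.133333 = 0.0306796.
P(3 | observation) = 0.0133333 / 0.0306796 = 0.4346.

0.4346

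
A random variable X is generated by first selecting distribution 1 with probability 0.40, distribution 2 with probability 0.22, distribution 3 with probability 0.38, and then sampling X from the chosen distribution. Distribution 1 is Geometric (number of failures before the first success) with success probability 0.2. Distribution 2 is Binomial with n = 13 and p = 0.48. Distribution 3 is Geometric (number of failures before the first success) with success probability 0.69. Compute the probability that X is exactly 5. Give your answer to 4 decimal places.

Conditional on each component, P(X = 5): 1: 0.065536; 2: 0.175312; 3: 0.00197541.
By total probability, P(X = 5) = 0.4·0.065536 + 0.22·0.175312 + 0.38·0.00197541 = 0.0655337.

0.0655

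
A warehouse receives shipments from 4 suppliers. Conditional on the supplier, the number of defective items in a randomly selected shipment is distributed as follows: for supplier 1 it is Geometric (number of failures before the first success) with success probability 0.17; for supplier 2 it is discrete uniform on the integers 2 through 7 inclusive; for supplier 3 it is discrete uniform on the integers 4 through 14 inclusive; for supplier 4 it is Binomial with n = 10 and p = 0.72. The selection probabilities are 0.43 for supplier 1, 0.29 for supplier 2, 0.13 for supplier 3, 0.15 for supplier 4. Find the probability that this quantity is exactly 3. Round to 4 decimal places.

Conditional on each supplier, P(X = 3): 1: 0.0972038; 2: 0.166667; 3: 0; 4: 0.00604345.
By total probability, P(X = 3) = 0.43·0.0972038 + 0.29·0.166667 + 0.13·0 + 0.15·0.00604345 = 0.0910375.

0.0910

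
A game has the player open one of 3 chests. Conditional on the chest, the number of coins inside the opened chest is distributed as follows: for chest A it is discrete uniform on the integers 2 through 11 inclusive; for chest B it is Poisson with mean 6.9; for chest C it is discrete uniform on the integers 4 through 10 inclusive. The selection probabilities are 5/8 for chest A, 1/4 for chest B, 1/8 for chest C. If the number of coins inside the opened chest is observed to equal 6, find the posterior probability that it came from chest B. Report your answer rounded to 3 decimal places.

0.320

Likelihoods P(X=6 | ·): A: 0.1; B: 0.151053; C: 0.142857.
Posterior ∝ prior × likelihood. Numerator for B: 0.25·0.151053 = 0.0377633.
Normalizing constant: 0.625·0.1 + 0.25·0.151053 + 0.125·0.142857 = 0.11812.
P(B | observation) = 0.0377633 / 0.11812 = 0.319702.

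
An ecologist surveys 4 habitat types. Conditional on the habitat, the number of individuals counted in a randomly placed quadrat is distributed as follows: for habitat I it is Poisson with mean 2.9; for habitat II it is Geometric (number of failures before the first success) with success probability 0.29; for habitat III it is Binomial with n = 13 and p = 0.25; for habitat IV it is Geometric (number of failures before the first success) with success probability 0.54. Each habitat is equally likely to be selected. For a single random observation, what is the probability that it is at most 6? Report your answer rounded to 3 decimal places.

0.963

Conditional on each habitat, P(X ≤ 6): I: 0.971283; II: 0.909049; III: 0.97571; IV: 0.995642.
By total probability, P(X ≤ 6) = 0.25·0.971283 + 0.25·0.909049 + 0.25·0.97571 + 0.25·0.995642 = 0.962921.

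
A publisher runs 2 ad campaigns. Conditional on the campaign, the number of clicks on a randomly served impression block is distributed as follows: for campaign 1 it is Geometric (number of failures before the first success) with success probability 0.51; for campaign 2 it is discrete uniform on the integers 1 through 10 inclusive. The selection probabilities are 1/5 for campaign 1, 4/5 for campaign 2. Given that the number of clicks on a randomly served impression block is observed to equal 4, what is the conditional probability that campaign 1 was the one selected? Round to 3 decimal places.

0.068

Likelihoods P(X=4 | ·): 1: 0.0294005; 2: 0.1.
Posterior ∝ prior × likelihood. Numerator for 1: 0.2·0.0294005 = 0.0058801.
Normalizing constant: 0.2·0.0294005 + 0.8·0.1 = 0.0858801.
P(1 | observation) = 0.0058801 / 0.0858801 = 0.0684687.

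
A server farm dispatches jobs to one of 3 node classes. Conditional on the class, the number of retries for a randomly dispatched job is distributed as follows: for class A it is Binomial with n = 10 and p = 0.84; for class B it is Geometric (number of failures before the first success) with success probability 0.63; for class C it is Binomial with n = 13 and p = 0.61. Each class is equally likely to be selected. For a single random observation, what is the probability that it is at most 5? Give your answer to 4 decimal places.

0.3652

Conditional on each class, P(X ≤ 5): A: 0.0130101; B: 0.997434; C: 0.0851487.
By total probability, P(X ≤ 5) = 0.333333·0.0130101 + 0.333333·0.997434 + 0.333333·0.0851487 = 0.365198.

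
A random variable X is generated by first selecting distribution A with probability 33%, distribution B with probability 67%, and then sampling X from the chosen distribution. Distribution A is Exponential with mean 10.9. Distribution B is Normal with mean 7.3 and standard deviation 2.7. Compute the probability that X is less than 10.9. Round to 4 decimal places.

0.8175

Conditional on each component, P(X < 10.9): A: 0.632121; B: 0.908789.
By total probability, P(X < 10.9) = 0.33·0.632121 + 0.67·0.908789 = 0.817488.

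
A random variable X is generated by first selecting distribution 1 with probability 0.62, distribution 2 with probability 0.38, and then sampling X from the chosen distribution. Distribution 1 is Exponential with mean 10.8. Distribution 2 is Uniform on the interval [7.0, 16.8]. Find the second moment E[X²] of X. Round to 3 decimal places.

201.487

For each component E[X²] = Var + (mean)², giving 1: 233.28; 2: 149.613.
Overall E[X²] = 0.62·233.28 + 0.38·149.613 = 201.487.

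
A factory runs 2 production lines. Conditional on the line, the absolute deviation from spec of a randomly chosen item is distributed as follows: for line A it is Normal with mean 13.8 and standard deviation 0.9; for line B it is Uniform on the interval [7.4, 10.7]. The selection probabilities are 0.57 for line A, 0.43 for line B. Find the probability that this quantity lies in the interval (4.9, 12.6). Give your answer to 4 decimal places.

0.4820

Conditional on each line, P(4.9 < X < 12.6): A: 0.0912112; B: 1.
By total probability, P(4.9 < X < 12.6) = 0.57·0.0912112 + 0.43·1 = 0.48199.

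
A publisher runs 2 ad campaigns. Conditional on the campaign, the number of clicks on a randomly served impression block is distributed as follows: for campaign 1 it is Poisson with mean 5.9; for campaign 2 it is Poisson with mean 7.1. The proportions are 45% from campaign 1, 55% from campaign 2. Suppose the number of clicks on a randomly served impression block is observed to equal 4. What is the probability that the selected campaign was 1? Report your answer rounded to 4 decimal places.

0.5643

Likelihoods P(X=4 | ·): 1: 0.138312; 2: 0.0873638.
Posterior ∝ prior × likelihood. Numerator for 1: 0.45·0.138312 = 0.0622403.
Normalizing constant: 0.45·0.138312 + 0.55·0.0873638 = 0.11029.
P(1 | observation) = 0.0622403 / 0.11029 = 0.564331.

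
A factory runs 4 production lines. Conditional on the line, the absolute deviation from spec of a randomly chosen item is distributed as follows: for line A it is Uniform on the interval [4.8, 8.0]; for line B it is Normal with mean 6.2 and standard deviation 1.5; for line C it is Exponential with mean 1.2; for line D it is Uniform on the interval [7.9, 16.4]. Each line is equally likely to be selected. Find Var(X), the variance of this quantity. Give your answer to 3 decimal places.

17.669

Per component, A: μ=6.4, E[X²]=41.8133; B: μ=6.2, E[X²]=40.69; C: μ=1.2, E[X²]=2.88; D: μ=12.15, E[X²]=153.643.
E[X] = 0.25·6.4 + 0.25·6.2 + 0.25·1.2 + 0.25·12.15 = 6.4875.
E[X²] = 0.25·41.8133 + 0.25·40.69 + 0.25·2.88 + 0.25·153.643 = 59.7567.
Var(X) = E[X²] − (E[X])² = 59.7567 − 42.0877 = 17.669.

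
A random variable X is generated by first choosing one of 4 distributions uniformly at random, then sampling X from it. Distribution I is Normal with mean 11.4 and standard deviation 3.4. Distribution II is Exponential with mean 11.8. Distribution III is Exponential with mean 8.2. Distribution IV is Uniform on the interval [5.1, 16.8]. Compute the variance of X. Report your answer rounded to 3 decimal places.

Per component, I: μ=11.4, E[X²]=141.52; II: μ=11.8, E[X²]=278.48; III: μ=8.2, E[X²]=134.48; IV: μ=10.95, E[X²]=131.31.
E[X] = 0.25·11.4 + 0.25·11.8 + 0.25·8.2 + 0.25·10.95 = 10.5875.
E[X²] = 0.25·141.52 + 0.25·278.48 + 0.25·134.48 + 0.25·131.31 = 171.447.
Var(X) = E[X²] − (E[X])² = 171.447 − 112.095 = 59.3523.

59.352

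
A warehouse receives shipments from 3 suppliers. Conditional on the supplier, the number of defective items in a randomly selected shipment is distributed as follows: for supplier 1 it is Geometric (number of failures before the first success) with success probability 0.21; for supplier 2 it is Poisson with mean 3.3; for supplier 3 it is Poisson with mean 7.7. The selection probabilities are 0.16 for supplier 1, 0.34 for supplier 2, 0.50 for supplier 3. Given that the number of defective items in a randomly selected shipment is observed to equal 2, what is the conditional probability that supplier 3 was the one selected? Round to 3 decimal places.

Likelihoods P(X=2 | ·): 1: 0.131061; 2: 0.200829; 3: 0.0134241.
Posterior ∝ prior × likelihood. Numerator for 3: 0.5·0.0134241 = 0.00671203.
Normalizing constant: 0.16·0.131061 + 0.34·0.200829 + 0.5·0.0134241 = 0.0959636.
P(3 | observation) = 0.00671203 / 0.0959636 = 0.0699435.

0.070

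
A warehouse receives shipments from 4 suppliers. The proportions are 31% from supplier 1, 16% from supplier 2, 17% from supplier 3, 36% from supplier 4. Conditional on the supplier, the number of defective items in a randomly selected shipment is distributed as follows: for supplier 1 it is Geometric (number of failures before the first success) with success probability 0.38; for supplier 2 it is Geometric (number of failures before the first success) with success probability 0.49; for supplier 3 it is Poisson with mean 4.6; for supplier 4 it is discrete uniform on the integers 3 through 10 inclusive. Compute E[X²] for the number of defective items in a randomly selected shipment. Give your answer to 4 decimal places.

For each component E[X²] = Var + (mean)², giving 1: 6.95568; 2: 3.20741; 3: 25.76; 4: 47.5.
Overall E[X²] = 0.31·6.95568 + 0.16·3.20741 + 0.17·25.76 + 0.36·47.5 = 24.1486.

24.1486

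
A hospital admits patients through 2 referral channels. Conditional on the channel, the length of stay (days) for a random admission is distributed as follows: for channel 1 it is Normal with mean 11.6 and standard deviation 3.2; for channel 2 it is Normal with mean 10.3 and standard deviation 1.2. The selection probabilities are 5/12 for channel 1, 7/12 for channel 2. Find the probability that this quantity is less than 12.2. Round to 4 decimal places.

0.7896

Conditional on each channel, P(X < 12.2): 1: 0.574366; 2: 0.943327.
By total probability, P(X < 12.2) = 0.416667·0.574366 + 0.583333·0.943327 = 0.789593.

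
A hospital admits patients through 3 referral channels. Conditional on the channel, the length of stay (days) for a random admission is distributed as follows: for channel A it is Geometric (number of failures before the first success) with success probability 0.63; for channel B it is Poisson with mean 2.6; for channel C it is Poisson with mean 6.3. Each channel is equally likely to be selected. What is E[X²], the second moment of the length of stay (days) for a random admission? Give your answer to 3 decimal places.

18.876

For each component E[X²] = Var + (mean)², giving A: 1.27715; B: 9.36; C: 45.99.
Overall E[X²] = 0.333333·1.27715 + 0.333333·9.36 + 0.333333·45.99 = 18.8757.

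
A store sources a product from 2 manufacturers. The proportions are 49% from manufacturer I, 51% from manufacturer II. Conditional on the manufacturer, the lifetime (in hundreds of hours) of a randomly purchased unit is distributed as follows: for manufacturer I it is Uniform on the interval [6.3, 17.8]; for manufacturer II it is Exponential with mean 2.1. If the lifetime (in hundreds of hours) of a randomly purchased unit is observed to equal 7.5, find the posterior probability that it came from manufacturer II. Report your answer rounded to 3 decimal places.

Likelihoods f(7.5 | ·): I: 0.0869565; II: 0.0133884.
Posterior ∝ prior × likelihood. Numerator for II: 0.51·0.0133884 = 0.00682809.
Normalizing constant: 0.49·0.0869565 + 0.51·0.0133884 = 0.0494368.
P(II | observation) = 0.00682809 / 0.0494368 = 0.138118.

0.138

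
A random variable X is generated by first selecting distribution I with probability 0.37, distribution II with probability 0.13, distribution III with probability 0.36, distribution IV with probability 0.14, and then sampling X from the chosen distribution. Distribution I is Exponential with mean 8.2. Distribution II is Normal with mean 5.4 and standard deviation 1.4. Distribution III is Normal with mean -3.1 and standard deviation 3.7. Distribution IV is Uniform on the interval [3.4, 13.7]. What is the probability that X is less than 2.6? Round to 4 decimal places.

Conditional on each component, P(X < 2.6): I: 0.271723; II: 0.0227501; III: 0.938286; IV: 0.
By total probability, P(X < 2.6) = 0.37·0.271723 + 0.13·0.0227501 + 0.36·0.938286 + 0.14·0 = 0.441278.

0.4413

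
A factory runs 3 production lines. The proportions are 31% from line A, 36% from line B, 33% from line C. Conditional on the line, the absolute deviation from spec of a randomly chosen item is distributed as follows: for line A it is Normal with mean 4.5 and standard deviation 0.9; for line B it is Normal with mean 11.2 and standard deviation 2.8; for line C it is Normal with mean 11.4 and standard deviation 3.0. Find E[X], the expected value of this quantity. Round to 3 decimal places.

Component means — A: 4.5; B: 11.2; C: 11.4.
E[X] = 0.31·4.5 + 0.36·11.2 + 0.33·11.4 = 9.189.

9.189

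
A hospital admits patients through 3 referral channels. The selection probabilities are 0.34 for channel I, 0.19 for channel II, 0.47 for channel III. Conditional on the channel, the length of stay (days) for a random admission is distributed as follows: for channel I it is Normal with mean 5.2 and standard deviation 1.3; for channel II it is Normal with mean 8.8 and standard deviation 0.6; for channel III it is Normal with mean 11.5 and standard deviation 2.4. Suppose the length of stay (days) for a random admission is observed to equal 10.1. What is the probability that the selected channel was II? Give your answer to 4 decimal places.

0.1548

Likelihoods f(10.1 | ·): I: 0.00025231; II: 0.0635877; III: 0.14022.
Posterior ∝ prior × likelihood. Numerator for II: 0.19·0.0635877 = 0.0120817.
Normalizing constant: 0.34·0.00025231 + 0.19·0.0635877 + 0.47·0.14022 = 0.0780706.
P(II | observation) = 0.0120817 / 0.0780706 = 0.154753.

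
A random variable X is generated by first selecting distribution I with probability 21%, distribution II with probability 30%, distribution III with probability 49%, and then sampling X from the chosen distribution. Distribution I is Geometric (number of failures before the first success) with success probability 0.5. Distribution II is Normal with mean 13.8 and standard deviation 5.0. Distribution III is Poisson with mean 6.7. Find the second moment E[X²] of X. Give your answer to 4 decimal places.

90.5411

For each component E[X²] = Var + (mean)², giving I: 3; II: 215.44; III: 51.59.
Overall E[X²] = 0.21·3 + 0.3·215.44 + 0.49·51.59 = 90.5411.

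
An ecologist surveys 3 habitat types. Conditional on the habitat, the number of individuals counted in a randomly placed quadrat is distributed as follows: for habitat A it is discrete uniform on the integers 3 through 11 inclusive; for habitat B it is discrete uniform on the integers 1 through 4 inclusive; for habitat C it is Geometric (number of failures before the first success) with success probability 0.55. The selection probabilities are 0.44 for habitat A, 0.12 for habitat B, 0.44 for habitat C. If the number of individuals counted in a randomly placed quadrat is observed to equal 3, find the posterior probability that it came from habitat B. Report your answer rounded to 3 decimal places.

Likelihoods P(X=3 | ·): A: 0.111111; B: 0.25; C: 0.0501187.
Posterior ∝ prior × likelihood. Numerator for B: 0.12·0.25 = 0.03.
Normalizing constant: 0.44·0.111111 + 0.12·0.25 + 0.44·0.0501187 = 0.100941.
P(B | observation) = 0.03 / 0.100941 = 0.297203.

0.297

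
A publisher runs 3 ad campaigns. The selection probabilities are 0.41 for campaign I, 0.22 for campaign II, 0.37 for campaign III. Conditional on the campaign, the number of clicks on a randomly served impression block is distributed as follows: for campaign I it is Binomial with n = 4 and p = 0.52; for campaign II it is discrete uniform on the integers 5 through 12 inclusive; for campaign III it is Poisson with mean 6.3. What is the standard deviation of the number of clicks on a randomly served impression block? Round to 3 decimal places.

3.272

Per component, I: μ=2.08, E[X²]=5.3248; II: μ=8.5, E[X²]=77.5; III: μ=6.3, E[X²]=45.99.
E[X] = 0.41·2.08 + 0.22·8.5 + 0.37·6.3 = 5.0538.
E[X²] = 0.41·5.3248 + 0.22·77.5 + 0.37·45.99 = 36.2495.
Var(X) = E[X²] − (E[X])² = 36.2495 − 25.5409 = 10.7086.
SD(X) = √10.7086 = 3.2724.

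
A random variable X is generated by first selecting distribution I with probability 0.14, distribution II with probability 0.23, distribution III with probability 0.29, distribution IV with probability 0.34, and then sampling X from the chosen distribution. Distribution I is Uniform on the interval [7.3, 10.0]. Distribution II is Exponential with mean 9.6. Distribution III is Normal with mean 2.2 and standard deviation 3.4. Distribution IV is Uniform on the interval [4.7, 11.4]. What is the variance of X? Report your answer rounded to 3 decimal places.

Per component, I: μ=8.65, E[X²]=75.43; II: μ=9.6, E[X²]=184.32; III: μ=2.2, E[X²]=16.4; IV: μ=8.05, E[X²]=68.5433.
E[X] = 0.14·8.65 + 0.23·9.6 + 0.29·2.2 + 0.34·8.05 = 6.794.
E[X²] = 0.14·75.43 + 0.23·184.32 + 0.29·16.4 + 0.34·68.5433 = 81.0145.
Var(X) = E[X²] − (E[X])² = 81.0145 − 46.1584 = 34.8561.

34.856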